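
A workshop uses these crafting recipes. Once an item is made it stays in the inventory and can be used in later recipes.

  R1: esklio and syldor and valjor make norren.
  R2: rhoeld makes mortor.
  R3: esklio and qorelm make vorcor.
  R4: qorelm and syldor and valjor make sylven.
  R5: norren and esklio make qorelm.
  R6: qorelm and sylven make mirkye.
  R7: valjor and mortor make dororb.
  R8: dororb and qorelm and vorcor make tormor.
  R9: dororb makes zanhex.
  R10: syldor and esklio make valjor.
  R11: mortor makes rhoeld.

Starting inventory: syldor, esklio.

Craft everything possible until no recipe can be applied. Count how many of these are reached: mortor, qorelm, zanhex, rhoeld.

Using R10, syldor and esklio make valjor.
Using R1, esklio, syldor, and valjor make norren.
Using R5, norren and esklio make qorelm.
mortor would need rhoeld (R2), but rhoeld is never obtained.
qorelm: reached.
zanhex would need dororb (R9), but dororb is never obtained.
rhoeld would need mortor (R11), but mortor is never obtained.
Reached: qorelm — 1 of the 4.

1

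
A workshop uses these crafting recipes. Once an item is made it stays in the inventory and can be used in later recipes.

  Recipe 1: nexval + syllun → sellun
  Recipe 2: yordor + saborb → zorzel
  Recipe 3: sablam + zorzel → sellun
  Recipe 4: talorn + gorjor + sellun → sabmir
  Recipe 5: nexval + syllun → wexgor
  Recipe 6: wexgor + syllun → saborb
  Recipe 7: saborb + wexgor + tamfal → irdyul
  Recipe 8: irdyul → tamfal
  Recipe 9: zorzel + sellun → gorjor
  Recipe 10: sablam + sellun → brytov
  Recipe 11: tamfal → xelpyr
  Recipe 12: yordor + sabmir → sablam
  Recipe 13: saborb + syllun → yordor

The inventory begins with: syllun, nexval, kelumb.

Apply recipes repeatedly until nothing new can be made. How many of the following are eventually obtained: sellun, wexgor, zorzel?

3

nexval + syllun → sellun (Recipe 1).
Using Recipe 5, nexval and syllun make wexgor.
Using Recipe 6, wexgor and syllun make saborb.
saborb + syllun → yordor (Recipe 13).
yordor + saborb → zorzel (Recipe 2).
sellun: reached.
wexgor: reached.
zorzel: reached.
All 3 are reached.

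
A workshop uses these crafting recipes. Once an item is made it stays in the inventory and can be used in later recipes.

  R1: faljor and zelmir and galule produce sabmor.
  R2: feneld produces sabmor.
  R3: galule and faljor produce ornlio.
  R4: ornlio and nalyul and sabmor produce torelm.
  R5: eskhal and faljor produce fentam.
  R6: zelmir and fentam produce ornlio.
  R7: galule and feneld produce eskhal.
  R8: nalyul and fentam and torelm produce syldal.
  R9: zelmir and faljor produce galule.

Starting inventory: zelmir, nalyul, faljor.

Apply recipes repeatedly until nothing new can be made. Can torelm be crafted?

zelmir and faljor → galule (R9).
galule and faljor → ornlio (R3).
Using R1, faljor, zelmir, and galule make sabmor.
ornlio and nalyul and sabmor → torelm (R4).

Yes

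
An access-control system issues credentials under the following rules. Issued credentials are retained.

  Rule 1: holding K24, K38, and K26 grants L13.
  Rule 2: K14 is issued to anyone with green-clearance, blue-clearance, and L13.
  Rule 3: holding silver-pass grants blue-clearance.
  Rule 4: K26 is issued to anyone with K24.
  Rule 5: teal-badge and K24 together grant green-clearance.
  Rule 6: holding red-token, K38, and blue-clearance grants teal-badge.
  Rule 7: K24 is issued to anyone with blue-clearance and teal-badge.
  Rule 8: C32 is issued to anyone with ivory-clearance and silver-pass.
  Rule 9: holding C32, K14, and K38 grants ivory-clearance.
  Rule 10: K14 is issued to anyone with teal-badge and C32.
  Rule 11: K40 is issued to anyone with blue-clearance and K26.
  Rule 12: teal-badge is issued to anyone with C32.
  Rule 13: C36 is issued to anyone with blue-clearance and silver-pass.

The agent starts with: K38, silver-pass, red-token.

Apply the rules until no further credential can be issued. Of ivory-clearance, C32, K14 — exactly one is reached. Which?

Holding silver-pass grants blue-clearance (Rule 3).
Holding red-token, K38, and blue-clearance grants teal-badge (Rule 6).
Holding blue-clearance and teal-badge grants K24 (Rule 7).
Holding teal-badge and K24 grants green-clearance (Rule 5).
Holding K24 grants K26 (Rule 4).
Holding K24, K38, and K26 grants L13 (Rule 1).
Holding green-clearance, blue-clearance, and L13 grants K14 (Rule 2).
C32 would need ivory-clearance and silver-pass (Rule 8), but ivory-clearance is never granted. ivory-clearance would need C32, K14, and K38 (Rule 9), but C32 is never granted.

K14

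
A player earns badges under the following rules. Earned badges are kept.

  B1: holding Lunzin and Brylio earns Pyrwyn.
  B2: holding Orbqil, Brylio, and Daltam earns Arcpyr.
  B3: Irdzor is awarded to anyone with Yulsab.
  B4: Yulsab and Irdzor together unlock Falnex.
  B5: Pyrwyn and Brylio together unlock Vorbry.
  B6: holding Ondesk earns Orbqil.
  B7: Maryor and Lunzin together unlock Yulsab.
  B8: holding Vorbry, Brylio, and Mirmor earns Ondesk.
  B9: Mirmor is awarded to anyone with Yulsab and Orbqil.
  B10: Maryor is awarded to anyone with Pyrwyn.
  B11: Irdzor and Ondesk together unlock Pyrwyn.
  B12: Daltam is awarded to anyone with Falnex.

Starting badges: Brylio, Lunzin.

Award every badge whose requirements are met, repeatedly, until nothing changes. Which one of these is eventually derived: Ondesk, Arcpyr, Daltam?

With Lunzin and Brylio, Pyrwyn is earned (B1).
With Pyrwyn, Maryor is earned (B10).
With Maryor and Lunzin, Yulsab is earned (B7).
With Yulsab, Irdzor is earned (B3).
With Yulsab and Irdzor, Falnex is earned (B4).
With Falnex, Daltam is earned (B12).
Ondesk would need Vorbry, Brylio, and Mirmor (B8), but Mirmor is never earned. Arcpyr would need Orbqil, Brylio, and Daltam (B2), but Orbqil is never earned.

Daltam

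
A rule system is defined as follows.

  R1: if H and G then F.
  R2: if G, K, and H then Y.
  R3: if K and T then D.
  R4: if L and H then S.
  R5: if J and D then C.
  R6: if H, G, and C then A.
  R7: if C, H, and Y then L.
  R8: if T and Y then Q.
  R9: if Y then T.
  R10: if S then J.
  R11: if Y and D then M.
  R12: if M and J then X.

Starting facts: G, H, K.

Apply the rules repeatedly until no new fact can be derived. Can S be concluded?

No

S would need L and H (R4), but L is never established.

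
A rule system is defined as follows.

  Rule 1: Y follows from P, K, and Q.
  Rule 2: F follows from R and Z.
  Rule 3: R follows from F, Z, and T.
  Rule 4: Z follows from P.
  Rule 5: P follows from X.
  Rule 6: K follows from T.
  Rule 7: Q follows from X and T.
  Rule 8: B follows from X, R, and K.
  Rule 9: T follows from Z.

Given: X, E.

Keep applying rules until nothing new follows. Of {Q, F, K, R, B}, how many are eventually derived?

2

From X, Rule 5 gives P.
P holds, so Z follows (Rule 4).
From Z, Rule 9 gives T.
From T, Rule 6 gives K.
X and T hold, so Q follows (Rule 7).
Q: reached.
F would need R and Z (Rule 2), but R is never established.
K: reached.
R would need F, Z, and T (Rule 3), but F is never established.
B would need X, R, and K (Rule 8), but R is never established.
Reached: Q and K — 2 of the 5.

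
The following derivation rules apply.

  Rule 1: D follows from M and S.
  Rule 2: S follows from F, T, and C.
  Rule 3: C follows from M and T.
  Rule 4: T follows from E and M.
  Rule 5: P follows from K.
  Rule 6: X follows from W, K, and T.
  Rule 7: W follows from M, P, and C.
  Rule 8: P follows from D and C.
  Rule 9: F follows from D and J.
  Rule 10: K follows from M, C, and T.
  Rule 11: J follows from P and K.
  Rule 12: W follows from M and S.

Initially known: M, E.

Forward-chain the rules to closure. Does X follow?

Yes

E and M hold, so T follows (Rule 4).
From M and T, Rule 3 gives C.
From M, C, and T, Rule 10 gives K.
K holds, so P follows (Rule 5).
M, P, and C hold, so W follows (Rule 7).
W, K, and T hold, so X follows (Rule 6).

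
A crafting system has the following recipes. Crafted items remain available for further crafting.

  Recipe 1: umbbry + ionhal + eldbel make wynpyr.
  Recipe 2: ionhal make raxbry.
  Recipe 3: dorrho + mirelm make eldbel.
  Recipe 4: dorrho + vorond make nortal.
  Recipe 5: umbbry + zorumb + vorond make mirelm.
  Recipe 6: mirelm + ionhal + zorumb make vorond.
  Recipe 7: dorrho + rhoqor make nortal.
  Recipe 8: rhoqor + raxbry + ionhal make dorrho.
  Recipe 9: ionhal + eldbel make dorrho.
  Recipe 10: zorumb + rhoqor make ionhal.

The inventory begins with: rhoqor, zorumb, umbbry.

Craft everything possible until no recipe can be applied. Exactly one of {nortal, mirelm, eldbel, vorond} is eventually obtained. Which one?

zorumb + rhoqor → ionhal (Recipe 10).
ionhal → raxbry (Recipe 2).
rhoqor + raxbry + ionhal → dorrho (Recipe 8).
dorrho + rhoqor → nortal (Recipe 7).
eldbel would need dorrho and mirelm (Recipe 3), but mirelm is never obtained. mirelm would need umbbry, zorumb, and vorond (Recipe 5), but vorond is never obtained. vorond would need mirelm, ionhal, and zorumb (Recipe 6), but mirelm is never obtained.

nortal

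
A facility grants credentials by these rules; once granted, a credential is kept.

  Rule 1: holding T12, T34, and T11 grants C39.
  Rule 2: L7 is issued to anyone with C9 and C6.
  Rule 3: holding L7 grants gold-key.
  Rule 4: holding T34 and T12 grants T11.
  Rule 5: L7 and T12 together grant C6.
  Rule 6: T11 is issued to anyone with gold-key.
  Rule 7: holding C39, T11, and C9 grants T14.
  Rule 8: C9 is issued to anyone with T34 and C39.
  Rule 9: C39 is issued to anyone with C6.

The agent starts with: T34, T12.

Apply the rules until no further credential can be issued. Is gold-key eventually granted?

No

gold-key would need L7 (Rule 3), but L7 is never granted.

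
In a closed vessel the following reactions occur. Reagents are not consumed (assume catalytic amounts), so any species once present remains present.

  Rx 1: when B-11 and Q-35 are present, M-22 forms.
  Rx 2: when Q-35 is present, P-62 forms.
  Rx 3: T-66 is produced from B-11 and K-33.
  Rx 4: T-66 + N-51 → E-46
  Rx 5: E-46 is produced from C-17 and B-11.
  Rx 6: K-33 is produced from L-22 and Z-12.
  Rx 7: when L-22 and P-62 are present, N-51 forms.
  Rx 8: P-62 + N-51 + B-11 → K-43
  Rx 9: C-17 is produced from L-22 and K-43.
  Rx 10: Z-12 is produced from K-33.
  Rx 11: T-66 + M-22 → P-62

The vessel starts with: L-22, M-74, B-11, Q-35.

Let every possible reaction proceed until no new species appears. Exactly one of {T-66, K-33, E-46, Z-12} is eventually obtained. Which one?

E-46

Q-35 present → P-62 forms (Rx 2).
L-22 and P-62 present → N-51 forms (Rx 7).
P-62, N-51, and B-11 present → K-43 forms (Rx 8).
L-22 and K-43 present → C-17 forms (Rx 9).
C-17 and B-11 present → E-46 forms (Rx 5).
K-33 would need L-22 and Z-12 (Rx 6), but Z-12 never forms. Z-12 would need K-33 (Rx 10), but K-33 never forms. T-66 would need B-11 and K-33 (Rx 3), but K-33 never forms.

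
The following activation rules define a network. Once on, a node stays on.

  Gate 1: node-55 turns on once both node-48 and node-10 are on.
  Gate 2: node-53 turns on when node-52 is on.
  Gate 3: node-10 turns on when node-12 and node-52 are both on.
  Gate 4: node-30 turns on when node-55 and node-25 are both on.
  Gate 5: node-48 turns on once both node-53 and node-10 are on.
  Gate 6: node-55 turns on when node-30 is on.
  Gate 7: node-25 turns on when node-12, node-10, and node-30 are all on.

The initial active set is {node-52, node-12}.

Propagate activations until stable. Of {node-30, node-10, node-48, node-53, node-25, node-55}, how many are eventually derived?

node-52 is on, so node-53 turns on (Gate 2).
Gate 3: node-12 and node-52 on → node-10 on.
node-53 and node-10 are on, so node-48 turns on (Gate 5).
node-48 and node-10 are on, so node-55 turns on (Gate 1).
node-30 would need node-55 and node-25 (Gate 4), but node-25 never turns on.
node-10: reached.
node-48: reached.
node-53: reached.
node-25 would need node-12, node-10, and node-30 (Gate 7), but node-30 never turns on.
node-55: reached.
Reached: node-10, node-48, node-53, and node-55 — 4 of the 6.

4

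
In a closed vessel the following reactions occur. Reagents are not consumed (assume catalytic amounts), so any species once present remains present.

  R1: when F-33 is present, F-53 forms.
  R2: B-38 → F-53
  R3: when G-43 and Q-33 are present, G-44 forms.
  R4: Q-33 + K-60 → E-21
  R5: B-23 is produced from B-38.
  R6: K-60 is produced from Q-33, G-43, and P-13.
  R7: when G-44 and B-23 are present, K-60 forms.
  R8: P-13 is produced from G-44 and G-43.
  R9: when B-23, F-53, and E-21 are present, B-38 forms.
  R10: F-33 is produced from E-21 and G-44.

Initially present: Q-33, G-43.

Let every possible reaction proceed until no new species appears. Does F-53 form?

G-43 and Q-33 present → G-44 forms (R3).
G-44 and G-43 present → P-13 forms (R8).
Q-33, G-43, and P-13 present → K-60 forms (R6).
Q-33 and K-60 present → E-21 forms (R4).
E-21 and G-44 present → F-33 forms (R10).
F-33 present → F-53 forms (R1).

Yes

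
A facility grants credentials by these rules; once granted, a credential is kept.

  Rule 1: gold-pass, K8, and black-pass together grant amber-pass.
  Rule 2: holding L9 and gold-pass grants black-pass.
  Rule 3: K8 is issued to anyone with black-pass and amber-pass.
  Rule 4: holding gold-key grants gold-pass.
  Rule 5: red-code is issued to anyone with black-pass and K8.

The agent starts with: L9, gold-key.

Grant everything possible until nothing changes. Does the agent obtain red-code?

No

red-code would need black-pass and K8 (Rule 5), but K8 is never granted.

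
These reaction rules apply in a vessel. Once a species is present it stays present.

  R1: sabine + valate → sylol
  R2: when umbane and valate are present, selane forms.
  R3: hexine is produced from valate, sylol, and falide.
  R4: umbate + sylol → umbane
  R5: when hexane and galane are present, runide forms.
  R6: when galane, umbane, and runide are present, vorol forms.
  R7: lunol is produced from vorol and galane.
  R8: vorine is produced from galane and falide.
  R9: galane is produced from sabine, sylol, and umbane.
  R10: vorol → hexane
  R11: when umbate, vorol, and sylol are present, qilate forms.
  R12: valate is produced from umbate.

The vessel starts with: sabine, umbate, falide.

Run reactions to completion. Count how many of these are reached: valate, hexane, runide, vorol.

1

umbate present → valate forms (R12).
valate: reached.
hexane would need vorol (R10), but vorol never forms.
runide would need hexane and galane (R5), but hexane never forms.
vorol would need galane, umbane, and runide (R6), but runide never forms.
Reached: valate — 1 of the 4.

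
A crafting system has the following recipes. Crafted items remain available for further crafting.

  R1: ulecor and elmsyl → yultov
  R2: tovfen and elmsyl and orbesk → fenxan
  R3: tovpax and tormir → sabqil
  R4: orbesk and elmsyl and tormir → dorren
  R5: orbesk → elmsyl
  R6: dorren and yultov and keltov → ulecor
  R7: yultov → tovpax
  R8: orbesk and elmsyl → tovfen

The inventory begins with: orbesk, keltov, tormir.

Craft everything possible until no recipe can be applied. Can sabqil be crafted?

No

sabqil would need tovpax and tormir (R3), but tovpax is never obtained.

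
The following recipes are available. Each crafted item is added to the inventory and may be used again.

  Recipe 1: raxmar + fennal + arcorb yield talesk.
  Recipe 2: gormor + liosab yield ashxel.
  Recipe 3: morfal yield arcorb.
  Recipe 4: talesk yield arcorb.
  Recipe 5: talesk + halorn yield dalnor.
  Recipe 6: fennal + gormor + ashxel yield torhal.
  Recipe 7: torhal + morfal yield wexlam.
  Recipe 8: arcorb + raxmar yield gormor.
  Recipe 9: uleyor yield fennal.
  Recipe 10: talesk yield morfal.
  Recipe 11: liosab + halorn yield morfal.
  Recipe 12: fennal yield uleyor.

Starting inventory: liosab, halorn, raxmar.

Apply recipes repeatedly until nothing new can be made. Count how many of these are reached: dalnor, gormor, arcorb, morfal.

3

liosab + halorn → morfal (Recipe 11).
Using Recipe 3, morfal makes arcorb.
arcorb + raxmar → gormor (Recipe 8).
dalnor would need talesk and halorn (Recipe 5), but talesk is never obtained.
gormor: reached.
arcorb: reached.
morfal: reached.
Reached: gormor, arcorb, and morfal — 3 of the 4.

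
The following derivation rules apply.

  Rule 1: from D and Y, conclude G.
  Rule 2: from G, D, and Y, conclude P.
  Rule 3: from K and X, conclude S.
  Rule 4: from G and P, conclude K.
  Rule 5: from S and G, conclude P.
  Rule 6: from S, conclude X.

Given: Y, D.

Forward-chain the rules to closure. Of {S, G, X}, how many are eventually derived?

From D and Y, Rule 1 gives G.
S would need K and X (Rule 3), but X is never established.
G: reached.
X would need S (Rule 6), but S is never established.
Reached: G — 1 of the 3.

1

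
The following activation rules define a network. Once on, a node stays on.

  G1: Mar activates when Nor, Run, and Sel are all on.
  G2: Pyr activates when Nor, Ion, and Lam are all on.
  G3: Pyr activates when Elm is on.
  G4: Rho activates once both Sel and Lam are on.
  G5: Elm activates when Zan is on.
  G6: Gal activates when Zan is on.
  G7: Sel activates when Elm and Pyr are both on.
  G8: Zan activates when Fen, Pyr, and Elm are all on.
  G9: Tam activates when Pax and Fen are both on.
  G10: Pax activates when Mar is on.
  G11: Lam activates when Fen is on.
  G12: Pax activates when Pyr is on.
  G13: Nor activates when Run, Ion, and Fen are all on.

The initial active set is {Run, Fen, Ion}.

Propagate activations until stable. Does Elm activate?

No

Elm would need Zan (G5), but Zan never turns on.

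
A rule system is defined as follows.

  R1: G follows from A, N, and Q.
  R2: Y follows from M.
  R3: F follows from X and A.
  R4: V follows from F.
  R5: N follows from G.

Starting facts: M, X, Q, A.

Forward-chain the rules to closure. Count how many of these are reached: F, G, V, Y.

3

X and A hold, so F follows (R3).
M holds, so Y follows (R2).
From F, R4 gives V.
F: reached.
G would need A, N, and Q (R1), but N is never established.
V: reached.
Y: reached.
Reached: F, V, and Y — 3 of the 4.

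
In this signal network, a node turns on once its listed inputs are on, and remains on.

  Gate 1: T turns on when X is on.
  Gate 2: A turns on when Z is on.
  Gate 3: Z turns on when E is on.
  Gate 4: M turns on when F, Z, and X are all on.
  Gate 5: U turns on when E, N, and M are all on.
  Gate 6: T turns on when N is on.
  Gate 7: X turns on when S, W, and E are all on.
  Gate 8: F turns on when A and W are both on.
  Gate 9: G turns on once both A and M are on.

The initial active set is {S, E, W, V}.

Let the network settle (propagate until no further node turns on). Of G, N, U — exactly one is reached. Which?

G

E is on, so Z turns on (Gate 3).
S, W, and E are on, so X turns on (Gate 7).
Gate 2: Z on → A on.
A and W are on, so F turns on (Gate 8).
F, Z, and X are on, so M turns on (Gate 4).
A and M are on, so G turns on (Gate 9).
U would need E, N, and M (Gate 5), but N never turns on. No rule produces N, and it is not given.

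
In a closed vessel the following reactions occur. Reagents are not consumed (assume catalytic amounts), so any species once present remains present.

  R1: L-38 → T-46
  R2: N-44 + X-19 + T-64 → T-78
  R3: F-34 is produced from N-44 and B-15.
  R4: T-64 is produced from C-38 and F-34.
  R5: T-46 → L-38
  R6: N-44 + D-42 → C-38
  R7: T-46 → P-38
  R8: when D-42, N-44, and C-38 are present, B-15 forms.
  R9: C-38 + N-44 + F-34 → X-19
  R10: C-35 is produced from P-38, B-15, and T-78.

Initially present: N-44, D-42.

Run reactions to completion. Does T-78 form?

N-44 and D-42 present → C-38 forms (R6).
D-42, N-44, and C-38 present → B-15 forms (R8).
N-44 and B-15 present → F-34 forms (R3).
C-38 and F-34 present → T-64 forms (R4).
C-38, N-44, and F-34 present → X-19 forms (R9).
N-44, X-19, and T-64 present → T-78 forms (R2).

Yes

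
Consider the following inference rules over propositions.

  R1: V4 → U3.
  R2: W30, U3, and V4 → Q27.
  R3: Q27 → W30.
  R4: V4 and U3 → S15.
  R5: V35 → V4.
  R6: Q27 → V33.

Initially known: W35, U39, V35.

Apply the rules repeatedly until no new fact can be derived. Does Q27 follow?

Q27 would need W30, U3, and V4 (R2), but W30 is never established.

No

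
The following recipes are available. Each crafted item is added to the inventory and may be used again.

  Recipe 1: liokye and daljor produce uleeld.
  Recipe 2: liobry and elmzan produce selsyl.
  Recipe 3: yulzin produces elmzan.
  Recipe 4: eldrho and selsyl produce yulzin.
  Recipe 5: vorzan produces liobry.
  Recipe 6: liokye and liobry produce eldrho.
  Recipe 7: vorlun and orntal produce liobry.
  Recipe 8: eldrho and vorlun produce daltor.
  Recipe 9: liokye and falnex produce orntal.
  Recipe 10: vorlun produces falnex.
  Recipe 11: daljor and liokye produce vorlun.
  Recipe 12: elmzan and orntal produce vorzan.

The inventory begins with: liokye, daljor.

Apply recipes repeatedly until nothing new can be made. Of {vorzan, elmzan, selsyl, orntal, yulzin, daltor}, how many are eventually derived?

2

Using Recipe 11, daljor and liokye make vorlun.
vorlun → falnex (Recipe 10).
liokye and falnex → orntal (Recipe 9).
Using Recipe 7, vorlun and orntal make liobry.
Using Recipe 6, liokye and liobry make eldrho.
eldrho and vorlun → daltor (Recipe 8).
vorzan would need elmzan and orntal (Recipe 12), but elmzan is never obtained.
elmzan would need yulzin (Recipe 3), but yulzin is never obtained.
selsyl would need liobry and elmzan (Recipe 2), but elmzan is never obtained.
orntal: reached.
yulzin would need eldrho and selsyl (Recipe 4), but selsyl is never obtained.
daltor: reached.
Reached: orntal and daltor — 2 of the 6.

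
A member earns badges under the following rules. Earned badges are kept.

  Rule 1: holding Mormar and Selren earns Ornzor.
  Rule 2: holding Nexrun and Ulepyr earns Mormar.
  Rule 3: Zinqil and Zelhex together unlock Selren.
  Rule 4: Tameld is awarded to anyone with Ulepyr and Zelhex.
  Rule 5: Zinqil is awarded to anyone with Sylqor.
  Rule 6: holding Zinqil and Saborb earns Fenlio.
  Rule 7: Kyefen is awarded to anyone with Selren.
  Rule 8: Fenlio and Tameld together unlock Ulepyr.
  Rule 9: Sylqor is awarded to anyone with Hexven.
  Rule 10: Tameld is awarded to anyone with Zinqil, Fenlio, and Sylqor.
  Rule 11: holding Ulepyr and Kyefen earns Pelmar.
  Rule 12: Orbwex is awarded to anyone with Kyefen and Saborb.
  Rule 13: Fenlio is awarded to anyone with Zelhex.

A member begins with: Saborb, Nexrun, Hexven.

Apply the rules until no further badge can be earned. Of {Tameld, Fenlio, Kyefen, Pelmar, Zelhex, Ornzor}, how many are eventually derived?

With Hexven, Sylqor is earned (Rule 9).
With Sylqor, Zinqil is earned (Rule 5).
With Zinqil and Saborb, Fenlio is earned (Rule 6).
With Zinqil, Fenlio, and Sylqor, Tameld is earned (Rule 10).
Tameld: reached.
Fenlio: reached.
Kyefen would need Selren (Rule 7), but Selren is never earned.
Pelmar would need Ulepyr and Kyefen (Rule 11), but Kyefen is never earned.
No rule produces Zelhex, and it is not given.
Ornzor would need Mormar and Selren (Rule 1), but Selren is never earned.
Reached: Tameld and Fenlio — 2 of the 6.

2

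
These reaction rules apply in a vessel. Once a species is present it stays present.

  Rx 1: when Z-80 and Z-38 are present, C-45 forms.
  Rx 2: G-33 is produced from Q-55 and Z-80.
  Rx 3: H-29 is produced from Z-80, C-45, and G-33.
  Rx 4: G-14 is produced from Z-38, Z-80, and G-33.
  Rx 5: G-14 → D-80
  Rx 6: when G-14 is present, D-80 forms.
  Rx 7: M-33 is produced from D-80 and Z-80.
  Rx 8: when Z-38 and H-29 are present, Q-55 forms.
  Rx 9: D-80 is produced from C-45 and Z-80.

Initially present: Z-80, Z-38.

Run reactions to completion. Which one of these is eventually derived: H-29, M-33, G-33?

Z-80 and Z-38 present → C-45 forms (Rx 1).
C-45 and Z-80 present → D-80 forms (Rx 9).
D-80 and Z-80 present → M-33 forms (Rx 7).
H-29 would need Z-80, C-45, and G-33 (Rx 3), but G-33 never forms. G-33 would need Q-55 and Z-80 (Rx 2), but Q-55 never forms.

M-33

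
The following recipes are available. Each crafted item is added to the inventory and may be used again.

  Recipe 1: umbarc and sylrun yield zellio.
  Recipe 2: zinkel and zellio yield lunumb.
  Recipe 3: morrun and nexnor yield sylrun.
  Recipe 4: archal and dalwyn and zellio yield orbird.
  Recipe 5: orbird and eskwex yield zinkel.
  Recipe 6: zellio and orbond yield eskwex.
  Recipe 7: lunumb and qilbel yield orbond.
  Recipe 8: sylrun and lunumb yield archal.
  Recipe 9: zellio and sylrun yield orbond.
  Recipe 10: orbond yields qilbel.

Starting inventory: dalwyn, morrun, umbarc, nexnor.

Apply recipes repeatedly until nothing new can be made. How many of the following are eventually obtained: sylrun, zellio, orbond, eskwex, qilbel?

5

Using Recipe 3, morrun and nexnor make sylrun.
umbarc and sylrun → zellio (Recipe 1).
Using Recipe 9, zellio and sylrun make orbond.
zellio and orbond → eskwex (Recipe 6).
Using Recipe 10, orbond makes qilbel.
sylrun: reached.
zellio: reached.
orbond: reached.
eskwex: reached.
qilbel: reached.
All 5 are reached.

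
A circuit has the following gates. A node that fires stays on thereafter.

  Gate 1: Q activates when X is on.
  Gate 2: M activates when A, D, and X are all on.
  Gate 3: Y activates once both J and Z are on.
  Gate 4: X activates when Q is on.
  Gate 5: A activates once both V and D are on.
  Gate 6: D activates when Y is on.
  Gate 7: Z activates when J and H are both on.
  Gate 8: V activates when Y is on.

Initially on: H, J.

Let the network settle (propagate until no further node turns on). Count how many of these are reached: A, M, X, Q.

J and H are on, so Z activates (Gate 7).
J and Z are on, so Y activates (Gate 3).
Y is on, so V activates (Gate 8).
Y is on, so D activates (Gate 6).
V and D are on, so A activates (Gate 5).
A: reached.
M would need A, D, and X (Gate 2), but X never turns on.
X would need Q (Gate 4), but Q never turns on.
Q would need X (Gate 1), but X never turns on.
Reached: A — 1 of the 4.

1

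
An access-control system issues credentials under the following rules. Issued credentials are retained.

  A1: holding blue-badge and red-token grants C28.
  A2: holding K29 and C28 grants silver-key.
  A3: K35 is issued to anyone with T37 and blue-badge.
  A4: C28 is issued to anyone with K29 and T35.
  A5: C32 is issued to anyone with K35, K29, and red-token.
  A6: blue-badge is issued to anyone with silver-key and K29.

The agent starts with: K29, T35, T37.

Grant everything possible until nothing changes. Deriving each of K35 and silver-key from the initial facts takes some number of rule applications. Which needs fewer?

silver-key: Holding K29 and T35 grants C28 (A4). Holding K29 and C28 grants silver-key (A2). [2 rule applications]
K35: Holding K29 and T35 grants C28 (A4). Holding K29 and C28 grants silver-key (A2). Holding silver-key and K29 grants blue-badge (A6). Holding T37 and blue-badge grants K35 (A3). [4 rule applications]
silver-key needs fewer.

silver-key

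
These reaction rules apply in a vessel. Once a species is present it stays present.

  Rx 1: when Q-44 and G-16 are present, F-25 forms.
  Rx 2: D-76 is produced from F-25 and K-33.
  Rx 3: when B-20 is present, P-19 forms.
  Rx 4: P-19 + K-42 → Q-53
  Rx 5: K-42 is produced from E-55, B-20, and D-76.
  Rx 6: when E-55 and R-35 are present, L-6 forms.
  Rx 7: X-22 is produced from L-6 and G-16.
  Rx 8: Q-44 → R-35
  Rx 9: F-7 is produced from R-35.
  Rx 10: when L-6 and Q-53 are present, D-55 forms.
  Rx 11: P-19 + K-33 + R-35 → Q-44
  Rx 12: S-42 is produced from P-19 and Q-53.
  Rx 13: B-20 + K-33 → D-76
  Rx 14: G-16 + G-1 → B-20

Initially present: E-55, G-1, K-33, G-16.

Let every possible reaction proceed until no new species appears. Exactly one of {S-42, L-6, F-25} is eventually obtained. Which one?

G-16 and G-1 present → B-20 forms (Rx 14).
B-20 and K-33 present → D-76 forms (Rx 13).
B-20 present → P-19 forms (Rx 3).
E-55, B-20, and D-76 present → K-42 forms (Rx 5).
P-19 and K-42 present → Q-53 forms (Rx 4).
P-19 and Q-53 present → S-42 forms (Rx 12).
F-25 would need Q-44 and G-16 (Rx 1), but Q-44 never forms. L-6 would need E-55 and R-35 (Rx 6), but R-35 never forms.

S-42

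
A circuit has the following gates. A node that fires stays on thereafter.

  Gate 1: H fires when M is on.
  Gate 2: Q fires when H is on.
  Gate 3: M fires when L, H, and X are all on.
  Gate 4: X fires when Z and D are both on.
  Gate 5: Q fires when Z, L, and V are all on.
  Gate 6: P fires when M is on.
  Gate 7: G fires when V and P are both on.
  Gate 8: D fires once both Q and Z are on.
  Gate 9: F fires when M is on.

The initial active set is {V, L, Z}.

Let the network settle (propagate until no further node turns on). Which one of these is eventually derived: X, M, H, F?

X

Z, L, and V are on, so Q fires (Gate 5).
Gate 8: Q and Z on → D on.
Z and D are on, so X fires (Gate 4).
M would need L, H, and X (Gate 3), but H never turns on. H would need M (Gate 1), but M never turns on. F would need M (Gate 9), but M never turns on.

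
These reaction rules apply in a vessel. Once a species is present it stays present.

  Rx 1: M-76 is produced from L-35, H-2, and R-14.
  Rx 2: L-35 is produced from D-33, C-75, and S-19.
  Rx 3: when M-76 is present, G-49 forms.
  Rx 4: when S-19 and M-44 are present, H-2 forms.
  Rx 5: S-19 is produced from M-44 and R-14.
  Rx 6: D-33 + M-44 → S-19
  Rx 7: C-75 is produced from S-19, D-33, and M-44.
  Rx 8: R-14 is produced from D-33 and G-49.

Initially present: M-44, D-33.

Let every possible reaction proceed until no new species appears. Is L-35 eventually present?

Yes

D-33 and M-44 present → S-19 forms (Rx 6).
S-19, D-33, and M-44 present → C-75 forms (Rx 7).
D-33, C-75, and S-19 present → L-35 forms (Rx 2).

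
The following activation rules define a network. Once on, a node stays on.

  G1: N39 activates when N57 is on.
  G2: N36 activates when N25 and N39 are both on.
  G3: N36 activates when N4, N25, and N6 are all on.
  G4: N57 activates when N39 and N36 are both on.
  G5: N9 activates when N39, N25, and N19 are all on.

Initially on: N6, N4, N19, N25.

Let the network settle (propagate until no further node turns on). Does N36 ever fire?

G3: N4, N25, and N6 on → N36 on.

Yes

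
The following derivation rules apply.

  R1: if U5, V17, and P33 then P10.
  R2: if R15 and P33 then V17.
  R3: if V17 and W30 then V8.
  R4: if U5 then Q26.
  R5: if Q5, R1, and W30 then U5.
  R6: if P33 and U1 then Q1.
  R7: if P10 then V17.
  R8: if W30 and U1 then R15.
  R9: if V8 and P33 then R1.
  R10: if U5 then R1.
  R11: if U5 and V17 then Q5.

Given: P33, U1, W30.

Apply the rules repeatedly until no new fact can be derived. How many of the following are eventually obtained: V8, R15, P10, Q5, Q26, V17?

3

W30 and U1 hold, so R15 follows (R8).
From R15 and P33, R2 gives V17.
V17 and W30 hold, so V8 follows (R3).
V8: reached.
R15: reached.
P10 would need U5, V17, and P33 (R1), but U5 is never established.
Q5 would need U5 and V17 (R11), but U5 is never established.
Q26 would need U5 (R4), but U5 is never established.
V17: reached.
Reached: V8, R15, and V17 — 3 of the 6.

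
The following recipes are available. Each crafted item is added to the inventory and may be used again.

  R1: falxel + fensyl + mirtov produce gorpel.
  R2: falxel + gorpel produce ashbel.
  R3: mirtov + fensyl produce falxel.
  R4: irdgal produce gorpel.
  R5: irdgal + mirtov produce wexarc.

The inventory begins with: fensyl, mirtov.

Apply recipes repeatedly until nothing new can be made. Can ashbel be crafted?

mirtov + fensyl → falxel (R3).
Using R1, falxel, fensyl, and mirtov make gorpel.
falxel + gorpel → ashbel (R2).

Yes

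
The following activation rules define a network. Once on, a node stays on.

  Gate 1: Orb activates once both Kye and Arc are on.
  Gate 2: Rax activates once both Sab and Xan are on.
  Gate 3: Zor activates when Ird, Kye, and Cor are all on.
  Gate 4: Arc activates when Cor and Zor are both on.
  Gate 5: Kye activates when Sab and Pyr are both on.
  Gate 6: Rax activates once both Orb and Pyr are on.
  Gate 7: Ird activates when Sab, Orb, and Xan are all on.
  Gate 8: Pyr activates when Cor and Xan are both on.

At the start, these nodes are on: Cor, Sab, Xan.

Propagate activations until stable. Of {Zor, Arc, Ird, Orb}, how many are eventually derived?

Zor would need Ird, Kye, and Cor (Gate 3), but Ird never turns on.
Arc would need Cor and Zor (Gate 4), but Zor never turns on.
Ird would need Sab, Orb, and Xan (Gate 7), but Orb never turns on.
Orb would need Kye and Arc (Gate 1), but Arc never turns on.
None of the 4 are reached.

0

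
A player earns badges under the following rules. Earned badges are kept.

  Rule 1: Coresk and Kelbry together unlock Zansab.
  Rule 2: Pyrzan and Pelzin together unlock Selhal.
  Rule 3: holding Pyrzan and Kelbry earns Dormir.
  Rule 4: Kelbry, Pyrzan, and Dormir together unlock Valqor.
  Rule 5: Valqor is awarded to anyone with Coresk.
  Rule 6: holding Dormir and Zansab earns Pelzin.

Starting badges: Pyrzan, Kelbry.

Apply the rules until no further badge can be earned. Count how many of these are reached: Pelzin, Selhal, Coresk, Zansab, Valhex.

Pelzin would need Dormir and Zansab (Rule 6), but Zansab is never earned.
Selhal would need Pyrzan and Pelzin (Rule 2), but Pelzin is never earned.
No rule produces Coresk, and it is not given.
Zansab would need Coresk and Kelbry (Rule 1), but Coresk is never earned.
No rule produces Valhex, and it is not given.
None of the 5 are reached.

0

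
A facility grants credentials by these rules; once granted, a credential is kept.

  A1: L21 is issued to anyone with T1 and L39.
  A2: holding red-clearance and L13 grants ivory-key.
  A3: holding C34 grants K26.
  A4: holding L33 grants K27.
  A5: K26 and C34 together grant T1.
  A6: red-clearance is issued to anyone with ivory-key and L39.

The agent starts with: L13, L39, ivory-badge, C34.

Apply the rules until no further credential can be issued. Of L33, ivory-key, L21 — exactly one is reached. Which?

Holding C34 grants K26 (A3).
Holding K26 and C34 grants T1 (A5).
Holding T1 and L39 grants L21 (A1).
ivory-key would need red-clearance and L13 (A2), but red-clearance is never granted. No rule produces L33, and it is not given.

L21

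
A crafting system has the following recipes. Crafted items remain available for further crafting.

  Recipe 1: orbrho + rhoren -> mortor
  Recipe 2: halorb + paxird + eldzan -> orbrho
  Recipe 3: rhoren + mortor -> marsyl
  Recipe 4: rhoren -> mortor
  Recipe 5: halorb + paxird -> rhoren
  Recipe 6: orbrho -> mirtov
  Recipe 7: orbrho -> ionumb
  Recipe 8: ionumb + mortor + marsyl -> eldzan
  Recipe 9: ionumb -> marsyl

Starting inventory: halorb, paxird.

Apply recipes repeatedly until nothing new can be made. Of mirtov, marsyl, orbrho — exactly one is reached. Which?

marsyl

Using Recipe 5, halorb and paxird make rhoren.
Using Recipe 4, rhoren makes mortor.
rhoren + mortor -> marsyl (Recipe 3).
mirtov would need orbrho (Recipe 6), but orbrho is never obtained. orbrho would need halorb, paxird, and eldzan (Recipe 2), but eldzan is never obtained.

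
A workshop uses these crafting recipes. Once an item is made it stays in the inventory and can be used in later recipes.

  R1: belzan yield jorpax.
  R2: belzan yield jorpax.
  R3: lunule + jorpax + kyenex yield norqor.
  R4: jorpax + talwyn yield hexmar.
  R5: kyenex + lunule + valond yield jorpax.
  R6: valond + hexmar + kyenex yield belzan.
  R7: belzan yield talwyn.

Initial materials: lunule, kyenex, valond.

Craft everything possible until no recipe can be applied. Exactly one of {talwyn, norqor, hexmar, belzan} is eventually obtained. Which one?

norqor

kyenex + lunule + valond → jorpax (R5).
Using R3, lunule, jorpax, and kyenex make norqor.
talwyn would need belzan (R7), but belzan is never obtained. belzan would need valond, hexmar, and kyenex (R6), but hexmar is never obtained. hexmar would need jorpax and talwyn (R4), but talwyn is never obtained.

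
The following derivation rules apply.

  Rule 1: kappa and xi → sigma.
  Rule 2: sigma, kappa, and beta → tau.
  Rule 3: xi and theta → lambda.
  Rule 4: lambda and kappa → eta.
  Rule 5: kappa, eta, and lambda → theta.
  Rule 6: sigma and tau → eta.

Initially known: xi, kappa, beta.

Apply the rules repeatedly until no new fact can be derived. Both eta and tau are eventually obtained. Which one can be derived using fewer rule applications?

tau

tau: From kappa and xi, Rule 1 gives sigma. sigma, kappa, and beta hold, so tau follows (Rule 2). [2 rule applications]
eta: kappa and xi hold, so sigma follows (Rule 1). sigma, kappa, and beta hold, so tau follows (Rule 2). From sigma and tau, Rule 6 gives eta. [3 rule applications]
tau needs fewer.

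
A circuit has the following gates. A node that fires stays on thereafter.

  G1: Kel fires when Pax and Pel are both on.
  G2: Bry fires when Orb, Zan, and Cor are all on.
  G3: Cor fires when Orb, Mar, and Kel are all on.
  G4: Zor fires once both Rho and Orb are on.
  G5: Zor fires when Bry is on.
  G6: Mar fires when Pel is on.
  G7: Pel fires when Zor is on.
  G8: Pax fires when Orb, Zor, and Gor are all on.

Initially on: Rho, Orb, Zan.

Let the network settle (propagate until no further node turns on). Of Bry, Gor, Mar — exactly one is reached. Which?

G4: Rho and Orb on → Zor on.
Zor is on, so Pel fires (G7).
G6: Pel on → Mar on.
No rule produces Gor, and it is not given. Bry would need Orb, Zan, and Cor (G2), but Cor never turns on.

Mar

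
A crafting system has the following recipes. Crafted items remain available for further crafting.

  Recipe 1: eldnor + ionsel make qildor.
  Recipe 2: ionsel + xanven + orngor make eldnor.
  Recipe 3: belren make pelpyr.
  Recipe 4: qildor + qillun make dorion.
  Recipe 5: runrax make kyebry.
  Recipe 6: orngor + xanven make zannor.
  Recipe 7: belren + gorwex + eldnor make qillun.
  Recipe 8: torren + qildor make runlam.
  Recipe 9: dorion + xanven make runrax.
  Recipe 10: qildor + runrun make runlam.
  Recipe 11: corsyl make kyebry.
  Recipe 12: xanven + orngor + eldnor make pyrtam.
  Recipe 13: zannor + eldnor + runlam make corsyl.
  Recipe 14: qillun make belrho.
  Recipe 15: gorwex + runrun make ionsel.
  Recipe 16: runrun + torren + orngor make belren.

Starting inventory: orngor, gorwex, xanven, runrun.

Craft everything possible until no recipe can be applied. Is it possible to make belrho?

belrho would need qillun (Recipe 14), but qillun is never obtained.

No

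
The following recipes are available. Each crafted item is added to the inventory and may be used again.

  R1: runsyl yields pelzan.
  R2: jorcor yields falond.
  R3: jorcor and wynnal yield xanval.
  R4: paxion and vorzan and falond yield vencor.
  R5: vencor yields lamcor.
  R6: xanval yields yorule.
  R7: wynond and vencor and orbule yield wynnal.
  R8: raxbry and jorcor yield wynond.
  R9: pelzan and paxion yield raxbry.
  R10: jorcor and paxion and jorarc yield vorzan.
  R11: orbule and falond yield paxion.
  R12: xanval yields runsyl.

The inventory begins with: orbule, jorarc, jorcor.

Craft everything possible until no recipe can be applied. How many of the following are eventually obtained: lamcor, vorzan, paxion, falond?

4

jorcor → falond (R2).
orbule and falond → paxion (R11).
Using R10, jorcor, paxion, and jorarc make vorzan.
Using R4, paxion, vorzan, and falond make vencor.
Using R5, vencor makes lamcor.
lamcor: reached.
vorzan: reached.
paxion: reached.
falond: reached.
All 4 are reached.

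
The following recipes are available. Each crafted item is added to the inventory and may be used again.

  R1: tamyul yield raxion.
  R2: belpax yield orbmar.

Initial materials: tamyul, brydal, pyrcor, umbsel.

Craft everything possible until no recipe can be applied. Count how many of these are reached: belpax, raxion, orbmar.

1

tamyul → raxion (R1).
No rule produces belpax, and it is not given.
raxion: reached.
orbmar would need belpax (R2), but belpax is never obtained.
Reached: raxion — 1 of the 3.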